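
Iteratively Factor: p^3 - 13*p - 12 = (p + 3)*(p^2 - 3*p - 4) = (p + 1)*(p + 3)*(p - 4)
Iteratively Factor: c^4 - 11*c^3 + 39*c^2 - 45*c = (c - 5)*(c^3 - 6*c^2 + 9*c) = (c - 5)*(c - 3)*(c^2 - 3*c) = (c - 5)*(c - 3)^2*(c)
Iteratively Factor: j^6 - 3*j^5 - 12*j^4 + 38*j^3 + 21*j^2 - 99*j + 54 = (j - 3)*(j^5 - 12*j^3 + 2*j^2 + 27*j - 18) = (j - 3)*(j - 1)*(j^4 + j^3 - 11*j^2 - 9*j + 18) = (j - 3)*(j - 1)*(j + 3)*(j^3 - 2*j^2 - 5*j + 6) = (j - 3)*(j - 1)^2*(j + 3)*(j^2 - j - 6) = (j - 3)*(j - 1)^2*(j + 2)*(j + 3)*(j - 3)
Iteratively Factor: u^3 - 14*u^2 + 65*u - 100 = (u - 5)*(u^2 - 9*u + 20) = (u - 5)^2*(u - 4)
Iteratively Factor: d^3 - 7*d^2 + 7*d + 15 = (d - 5)*(d^2 - 2*d - 3) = (d - 5)*(d + 1)*(d - 3)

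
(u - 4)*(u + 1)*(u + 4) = u^3 + u^2 - 16*u - 16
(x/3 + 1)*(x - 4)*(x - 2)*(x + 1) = x^4/3 - 2*x^3/3 - 13*x^2/3 + 14*x/3 + 8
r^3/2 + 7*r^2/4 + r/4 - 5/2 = (r/2 + 1)*(r - 1)*(r + 5/2)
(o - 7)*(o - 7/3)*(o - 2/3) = o^3 - 10*o^2 + 203*o/9 - 98/9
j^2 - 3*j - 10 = (j - 5)*(j + 2)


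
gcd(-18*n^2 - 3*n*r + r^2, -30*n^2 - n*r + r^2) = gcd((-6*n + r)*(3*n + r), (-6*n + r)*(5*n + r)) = -6*n + r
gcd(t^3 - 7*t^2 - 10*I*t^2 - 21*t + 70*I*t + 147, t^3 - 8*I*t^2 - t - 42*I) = t^2 - 10*I*t - 21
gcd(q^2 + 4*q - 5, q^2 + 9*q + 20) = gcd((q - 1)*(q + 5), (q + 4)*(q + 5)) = q + 5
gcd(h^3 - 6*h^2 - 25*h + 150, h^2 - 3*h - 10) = h - 5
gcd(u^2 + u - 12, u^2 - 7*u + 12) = u - 3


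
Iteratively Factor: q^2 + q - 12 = (q - 3)*(q + 4)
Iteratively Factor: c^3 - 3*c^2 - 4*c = (c)*(c^2 - 3*c - 4) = c*(c + 1)*(c - 4)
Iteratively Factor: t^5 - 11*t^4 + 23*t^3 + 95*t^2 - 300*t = (t + 3)*(t^4 - 14*t^3 + 65*t^2 - 100*t) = t*(t + 3)*(t^3 - 14*t^2 + 65*t - 100) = t*(t - 4)*(t + 3)*(t^2 - 10*t + 25) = t*(t - 5)*(t - 4)*(t + 3)*(t - 5)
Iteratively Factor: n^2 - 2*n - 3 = (n + 1)*(n - 3)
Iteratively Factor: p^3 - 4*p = (p + 2)*(p^2 - 2*p) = (p - 2)*(p + 2)*(p)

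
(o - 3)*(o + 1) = o^2 - 2*o - 3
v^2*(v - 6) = v^3 - 6*v^2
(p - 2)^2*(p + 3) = p^3 - p^2 - 8*p + 12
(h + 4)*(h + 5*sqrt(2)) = h^2 + 4*h + 5*sqrt(2)*h + 20*sqrt(2)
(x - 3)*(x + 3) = x^2 - 9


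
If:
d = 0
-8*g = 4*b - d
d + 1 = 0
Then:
No Solution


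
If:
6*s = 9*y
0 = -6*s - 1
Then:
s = -1/6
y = -1/9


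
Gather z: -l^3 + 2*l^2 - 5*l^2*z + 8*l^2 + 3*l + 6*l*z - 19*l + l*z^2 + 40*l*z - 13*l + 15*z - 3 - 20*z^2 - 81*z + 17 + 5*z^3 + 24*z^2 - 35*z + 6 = -l^3 + 10*l^2 - 29*l + 5*z^3 + z^2*(l + 4) + z*(-5*l^2 + 46*l - 101) + 20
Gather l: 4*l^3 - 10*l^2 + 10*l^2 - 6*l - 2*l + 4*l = 4*l^3 - 4*l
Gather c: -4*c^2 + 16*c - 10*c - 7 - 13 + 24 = -4*c^2 + 6*c + 4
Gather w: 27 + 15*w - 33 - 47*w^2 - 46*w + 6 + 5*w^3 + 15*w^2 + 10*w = 5*w^3 - 32*w^2 - 21*w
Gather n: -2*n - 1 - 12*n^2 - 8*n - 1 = -12*n^2 - 10*n - 2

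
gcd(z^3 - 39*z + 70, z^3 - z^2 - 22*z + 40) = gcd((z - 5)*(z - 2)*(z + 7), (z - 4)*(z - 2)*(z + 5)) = z - 2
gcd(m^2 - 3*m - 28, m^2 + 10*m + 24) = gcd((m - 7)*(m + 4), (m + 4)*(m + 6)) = m + 4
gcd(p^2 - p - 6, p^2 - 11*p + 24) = p - 3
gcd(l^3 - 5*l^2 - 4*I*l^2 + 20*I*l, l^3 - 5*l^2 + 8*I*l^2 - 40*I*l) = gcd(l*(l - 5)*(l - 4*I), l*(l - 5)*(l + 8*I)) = l^2 - 5*l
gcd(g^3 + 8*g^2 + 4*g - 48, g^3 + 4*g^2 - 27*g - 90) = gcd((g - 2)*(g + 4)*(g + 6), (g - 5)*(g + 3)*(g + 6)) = g + 6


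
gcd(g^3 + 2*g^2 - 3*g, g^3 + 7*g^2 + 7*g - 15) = g^2 + 2*g - 3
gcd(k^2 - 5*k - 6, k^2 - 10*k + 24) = k - 6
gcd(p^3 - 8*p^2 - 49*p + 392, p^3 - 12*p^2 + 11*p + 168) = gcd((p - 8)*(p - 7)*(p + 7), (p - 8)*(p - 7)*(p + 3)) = p^2 - 15*p + 56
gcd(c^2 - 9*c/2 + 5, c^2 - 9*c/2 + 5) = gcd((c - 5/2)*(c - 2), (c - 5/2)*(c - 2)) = c^2 - 9*c/2 + 5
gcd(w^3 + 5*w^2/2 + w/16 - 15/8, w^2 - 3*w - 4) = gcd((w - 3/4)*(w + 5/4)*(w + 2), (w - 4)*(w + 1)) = 1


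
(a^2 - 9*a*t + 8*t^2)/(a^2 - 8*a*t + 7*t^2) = (-a + 8*t)/(-a + 7*t)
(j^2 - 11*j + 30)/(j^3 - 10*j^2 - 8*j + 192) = (j - 5)/(j^2 - 4*j - 32)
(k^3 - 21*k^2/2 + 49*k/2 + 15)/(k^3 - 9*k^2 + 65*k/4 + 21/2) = 2*(k - 5)/(2*k - 7)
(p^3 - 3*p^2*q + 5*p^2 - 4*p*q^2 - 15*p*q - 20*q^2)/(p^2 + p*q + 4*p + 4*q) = (p^2 - 4*p*q + 5*p - 20*q)/(p + 4)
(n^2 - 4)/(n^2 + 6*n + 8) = (n - 2)/(n + 4)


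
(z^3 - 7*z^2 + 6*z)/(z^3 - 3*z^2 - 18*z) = (z - 1)/(z + 3)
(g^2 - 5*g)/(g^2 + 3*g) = (g - 5)/(g + 3)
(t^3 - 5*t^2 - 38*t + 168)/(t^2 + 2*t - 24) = t - 7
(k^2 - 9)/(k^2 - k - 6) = (k + 3)/(k + 2)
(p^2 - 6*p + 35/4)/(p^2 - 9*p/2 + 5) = (p - 7/2)/(p - 2)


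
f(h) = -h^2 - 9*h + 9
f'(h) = -2*h - 9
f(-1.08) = 17.55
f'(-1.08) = -6.84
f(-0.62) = 14.20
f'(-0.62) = -7.76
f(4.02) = -43.34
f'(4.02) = -17.04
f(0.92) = -0.13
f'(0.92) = -10.84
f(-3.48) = 28.21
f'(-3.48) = -2.04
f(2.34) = -17.54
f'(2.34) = -13.68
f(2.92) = -25.81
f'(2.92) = -14.84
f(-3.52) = 28.29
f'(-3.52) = -1.96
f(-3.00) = 27.00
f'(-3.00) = -3.00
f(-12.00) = -27.00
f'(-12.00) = 15.00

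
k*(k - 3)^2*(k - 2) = k^4 - 8*k^3 + 21*k^2 - 18*k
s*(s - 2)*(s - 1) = s^3 - 3*s^2 + 2*s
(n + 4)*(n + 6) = n^2 + 10*n + 24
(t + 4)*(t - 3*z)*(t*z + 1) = t^3*z - 3*t^2*z^2 + 4*t^2*z + t^2 - 12*t*z^2 - 3*t*z + 4*t - 12*z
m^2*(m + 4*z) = m^3 + 4*m^2*z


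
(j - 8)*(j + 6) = j^2 - 2*j - 48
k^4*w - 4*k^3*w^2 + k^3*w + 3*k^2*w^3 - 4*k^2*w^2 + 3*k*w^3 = k*(k - 3*w)*(k - w)*(k*w + w)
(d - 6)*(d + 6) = d^2 - 36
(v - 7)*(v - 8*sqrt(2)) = v^2 - 8*sqrt(2)*v - 7*v + 56*sqrt(2)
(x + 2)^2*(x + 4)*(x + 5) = x^4 + 13*x^3 + 60*x^2 + 116*x + 80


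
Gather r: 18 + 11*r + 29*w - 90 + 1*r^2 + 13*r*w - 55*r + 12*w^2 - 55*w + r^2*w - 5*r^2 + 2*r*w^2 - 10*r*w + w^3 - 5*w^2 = r^2*(w - 4) + r*(2*w^2 + 3*w - 44) + w^3 + 7*w^2 - 26*w - 72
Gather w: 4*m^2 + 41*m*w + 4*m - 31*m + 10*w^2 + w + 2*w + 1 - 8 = 4*m^2 - 27*m + 10*w^2 + w*(41*m + 3) - 7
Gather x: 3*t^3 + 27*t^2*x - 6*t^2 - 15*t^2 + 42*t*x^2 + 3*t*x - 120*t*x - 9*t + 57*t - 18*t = 3*t^3 - 21*t^2 + 42*t*x^2 + 30*t + x*(27*t^2 - 117*t)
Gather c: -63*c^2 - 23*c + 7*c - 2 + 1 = -63*c^2 - 16*c - 1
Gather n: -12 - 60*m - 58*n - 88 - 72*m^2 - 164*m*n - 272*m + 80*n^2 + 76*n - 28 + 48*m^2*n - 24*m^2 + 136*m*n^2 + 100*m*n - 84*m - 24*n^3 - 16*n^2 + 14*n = -96*m^2 - 416*m - 24*n^3 + n^2*(136*m + 64) + n*(48*m^2 - 64*m + 32) - 128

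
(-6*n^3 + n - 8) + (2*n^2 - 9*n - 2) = -6*n^3 + 2*n^2 - 8*n - 10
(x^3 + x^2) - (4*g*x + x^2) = -4*g*x + x^3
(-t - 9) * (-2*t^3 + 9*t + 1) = 2*t^4 + 18*t^3 - 9*t^2 - 82*t - 9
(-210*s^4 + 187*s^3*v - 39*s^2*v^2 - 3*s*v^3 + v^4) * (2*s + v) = -420*s^5 + 164*s^4*v + 109*s^3*v^2 - 45*s^2*v^3 - s*v^4 + v^5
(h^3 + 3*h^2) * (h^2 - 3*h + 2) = h^5 - 7*h^3 + 6*h^2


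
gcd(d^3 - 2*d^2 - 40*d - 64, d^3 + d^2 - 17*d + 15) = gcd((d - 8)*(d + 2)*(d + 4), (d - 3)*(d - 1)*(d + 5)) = 1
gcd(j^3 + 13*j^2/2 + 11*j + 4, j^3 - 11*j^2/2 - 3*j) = j + 1/2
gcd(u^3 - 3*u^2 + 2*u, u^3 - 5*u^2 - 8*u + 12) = u - 1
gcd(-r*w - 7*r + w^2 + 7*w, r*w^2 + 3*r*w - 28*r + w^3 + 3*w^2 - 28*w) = w + 7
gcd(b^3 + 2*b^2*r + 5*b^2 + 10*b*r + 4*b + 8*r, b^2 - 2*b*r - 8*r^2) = b + 2*r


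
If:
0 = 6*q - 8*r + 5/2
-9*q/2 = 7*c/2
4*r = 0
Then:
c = 15/28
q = -5/12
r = 0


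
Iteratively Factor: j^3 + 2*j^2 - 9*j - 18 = (j + 2)*(j^2 - 9) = (j - 3)*(j + 2)*(j + 3)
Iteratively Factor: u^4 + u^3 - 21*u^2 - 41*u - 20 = (u + 1)*(u^3 - 21*u - 20) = (u + 1)^2*(u^2 - u - 20) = (u + 1)^2*(u + 4)*(u - 5)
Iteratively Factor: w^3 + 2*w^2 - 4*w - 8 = (w + 2)*(w^2 - 4) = (w - 2)*(w + 2)*(w + 2)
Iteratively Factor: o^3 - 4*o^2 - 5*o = (o - 5)*(o^2 + o) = (o - 5)*(o + 1)*(o)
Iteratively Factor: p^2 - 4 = (p + 2)*(p - 2)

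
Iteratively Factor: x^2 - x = (x - 1)*(x)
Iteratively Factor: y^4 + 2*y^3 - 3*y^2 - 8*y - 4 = (y - 2)*(y^3 + 4*y^2 + 5*y + 2) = (y - 2)*(y + 1)*(y^2 + 3*y + 2) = (y - 2)*(y + 1)^2*(y + 2)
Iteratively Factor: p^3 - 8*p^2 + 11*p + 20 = (p - 5)*(p^2 - 3*p - 4) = (p - 5)*(p + 1)*(p - 4)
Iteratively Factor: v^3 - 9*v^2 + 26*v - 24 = (v - 2)*(v^2 - 7*v + 12) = (v - 4)*(v - 2)*(v - 3)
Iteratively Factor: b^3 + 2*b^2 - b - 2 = (b + 1)*(b^2 + b - 2) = (b + 1)*(b + 2)*(b - 1)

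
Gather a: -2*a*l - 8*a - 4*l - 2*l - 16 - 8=a*(-2*l - 8) - 6*l - 24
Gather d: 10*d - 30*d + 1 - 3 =-20*d - 2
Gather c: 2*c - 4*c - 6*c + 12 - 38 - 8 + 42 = 8 - 8*c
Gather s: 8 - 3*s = 8 - 3*s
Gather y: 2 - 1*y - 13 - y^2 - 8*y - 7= -y^2 - 9*y - 18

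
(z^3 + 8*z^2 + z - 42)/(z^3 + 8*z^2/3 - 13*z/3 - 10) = 3*(z + 7)/(3*z + 5)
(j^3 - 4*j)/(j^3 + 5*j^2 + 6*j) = (j - 2)/(j + 3)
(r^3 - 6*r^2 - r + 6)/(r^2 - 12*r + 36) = (r^2 - 1)/(r - 6)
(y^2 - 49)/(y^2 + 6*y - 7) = (y - 7)/(y - 1)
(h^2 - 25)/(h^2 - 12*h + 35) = (h + 5)/(h - 7)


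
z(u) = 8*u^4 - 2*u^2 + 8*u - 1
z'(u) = 32*u^3 - 4*u + 8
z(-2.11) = 131.79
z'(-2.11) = -284.17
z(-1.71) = 47.87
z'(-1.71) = -145.17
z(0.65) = 4.78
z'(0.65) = 14.19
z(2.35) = 250.74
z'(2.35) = 413.89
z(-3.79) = 1590.57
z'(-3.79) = -1718.92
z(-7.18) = 21099.65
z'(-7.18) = -11807.96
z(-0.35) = -3.92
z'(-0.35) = 8.03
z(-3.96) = 1903.26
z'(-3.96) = -1963.33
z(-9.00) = 52253.00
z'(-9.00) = -23284.00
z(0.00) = -1.00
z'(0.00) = 8.00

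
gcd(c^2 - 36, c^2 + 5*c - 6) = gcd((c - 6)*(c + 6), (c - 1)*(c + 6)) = c + 6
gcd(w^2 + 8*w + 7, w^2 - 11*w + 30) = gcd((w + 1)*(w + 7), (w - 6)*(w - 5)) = 1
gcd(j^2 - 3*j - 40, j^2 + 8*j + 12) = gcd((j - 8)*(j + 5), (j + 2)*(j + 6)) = 1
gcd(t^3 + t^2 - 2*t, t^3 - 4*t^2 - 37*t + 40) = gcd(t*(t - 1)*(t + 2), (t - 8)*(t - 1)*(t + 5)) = t - 1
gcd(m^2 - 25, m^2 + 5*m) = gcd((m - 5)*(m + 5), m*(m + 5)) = m + 5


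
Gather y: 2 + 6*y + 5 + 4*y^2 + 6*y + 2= 4*y^2 + 12*y + 9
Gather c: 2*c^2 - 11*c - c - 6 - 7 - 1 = 2*c^2 - 12*c - 14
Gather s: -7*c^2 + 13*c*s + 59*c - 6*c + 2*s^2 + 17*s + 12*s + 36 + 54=-7*c^2 + 53*c + 2*s^2 + s*(13*c + 29) + 90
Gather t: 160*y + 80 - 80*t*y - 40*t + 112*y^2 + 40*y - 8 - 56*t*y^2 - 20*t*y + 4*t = t*(-56*y^2 - 100*y - 36) + 112*y^2 + 200*y + 72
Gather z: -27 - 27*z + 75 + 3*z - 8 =40 - 24*z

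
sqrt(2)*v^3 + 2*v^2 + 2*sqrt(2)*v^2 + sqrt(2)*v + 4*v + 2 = (v + 1)*(v + sqrt(2))*(sqrt(2)*v + sqrt(2))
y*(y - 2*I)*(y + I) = y^3 - I*y^2 + 2*y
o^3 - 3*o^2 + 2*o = o*(o - 2)*(o - 1)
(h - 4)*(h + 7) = h^2 + 3*h - 28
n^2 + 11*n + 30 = (n + 5)*(n + 6)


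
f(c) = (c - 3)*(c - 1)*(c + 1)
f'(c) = (c - 3)*(c - 1) + (c - 3)*(c + 1) + (c - 1)*(c + 1)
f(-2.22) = -20.51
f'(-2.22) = 27.11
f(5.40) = 67.58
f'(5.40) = 54.08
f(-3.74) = -87.54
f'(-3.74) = 63.40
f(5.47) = 71.43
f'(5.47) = 55.94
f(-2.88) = -42.89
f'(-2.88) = 41.16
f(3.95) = 13.87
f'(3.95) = 22.11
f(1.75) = -2.58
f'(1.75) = -2.31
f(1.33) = -1.28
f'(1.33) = -3.67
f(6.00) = 105.00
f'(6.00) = 71.00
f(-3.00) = -48.00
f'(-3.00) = 44.00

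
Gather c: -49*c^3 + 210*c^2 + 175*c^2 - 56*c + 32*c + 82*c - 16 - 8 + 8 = -49*c^3 + 385*c^2 + 58*c - 16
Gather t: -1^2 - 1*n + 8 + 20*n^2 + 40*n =20*n^2 + 39*n + 7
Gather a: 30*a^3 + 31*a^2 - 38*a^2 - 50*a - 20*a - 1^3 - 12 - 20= 30*a^3 - 7*a^2 - 70*a - 33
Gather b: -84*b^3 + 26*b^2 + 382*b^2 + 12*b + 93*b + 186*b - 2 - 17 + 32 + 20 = -84*b^3 + 408*b^2 + 291*b + 33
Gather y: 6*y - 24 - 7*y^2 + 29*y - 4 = -7*y^2 + 35*y - 28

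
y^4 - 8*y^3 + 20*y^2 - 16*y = y*(y - 4)*(y - 2)^2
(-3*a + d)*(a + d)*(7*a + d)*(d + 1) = -21*a^3*d - 21*a^3 - 17*a^2*d^2 - 17*a^2*d + 5*a*d^3 + 5*a*d^2 + d^4 + d^3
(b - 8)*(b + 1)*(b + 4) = b^3 - 3*b^2 - 36*b - 32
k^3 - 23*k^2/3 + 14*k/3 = k*(k - 7)*(k - 2/3)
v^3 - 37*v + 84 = (v - 4)*(v - 3)*(v + 7)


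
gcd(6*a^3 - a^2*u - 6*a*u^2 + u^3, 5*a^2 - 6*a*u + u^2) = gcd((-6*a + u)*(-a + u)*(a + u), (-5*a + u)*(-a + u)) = -a + u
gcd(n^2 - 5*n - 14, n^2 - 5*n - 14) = n^2 - 5*n - 14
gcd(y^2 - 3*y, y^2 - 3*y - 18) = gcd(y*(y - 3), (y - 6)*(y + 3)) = 1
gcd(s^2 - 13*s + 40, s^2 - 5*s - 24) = s - 8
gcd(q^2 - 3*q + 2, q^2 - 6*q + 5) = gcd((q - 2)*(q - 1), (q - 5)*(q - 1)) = q - 1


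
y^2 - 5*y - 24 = (y - 8)*(y + 3)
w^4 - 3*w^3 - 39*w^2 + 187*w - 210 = (w - 5)*(w - 3)*(w - 2)*(w + 7)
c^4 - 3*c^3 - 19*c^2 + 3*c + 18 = (c - 6)*(c - 1)*(c + 1)*(c + 3)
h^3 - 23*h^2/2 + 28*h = h*(h - 8)*(h - 7/2)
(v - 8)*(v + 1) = v^2 - 7*v - 8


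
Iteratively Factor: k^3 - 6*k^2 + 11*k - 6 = (k - 2)*(k^2 - 4*k + 3) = (k - 3)*(k - 2)*(k - 1)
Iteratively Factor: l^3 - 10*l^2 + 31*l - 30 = (l - 3)*(l^2 - 7*l + 10) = (l - 3)*(l - 2)*(l - 5)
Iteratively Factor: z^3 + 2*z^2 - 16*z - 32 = (z + 2)*(z^2 - 16) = (z - 4)*(z + 2)*(z + 4)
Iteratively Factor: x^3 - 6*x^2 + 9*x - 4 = (x - 4)*(x^2 - 2*x + 1) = (x - 4)*(x - 1)*(x - 1)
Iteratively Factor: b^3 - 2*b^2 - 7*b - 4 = (b + 1)*(b^2 - 3*b - 4) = (b + 1)^2*(b - 4)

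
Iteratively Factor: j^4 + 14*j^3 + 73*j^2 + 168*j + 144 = (j + 3)*(j^3 + 11*j^2 + 40*j + 48) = (j + 3)^2*(j^2 + 8*j + 16) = (j + 3)^2*(j + 4)*(j + 4)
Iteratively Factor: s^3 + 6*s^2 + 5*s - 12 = (s - 1)*(s^2 + 7*s + 12) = (s - 1)*(s + 4)*(s + 3)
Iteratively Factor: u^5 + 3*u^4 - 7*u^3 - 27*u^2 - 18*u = (u - 3)*(u^4 + 6*u^3 + 11*u^2 + 6*u) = u*(u - 3)*(u^3 + 6*u^2 + 11*u + 6) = u*(u - 3)*(u + 1)*(u^2 + 5*u + 6) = u*(u - 3)*(u + 1)*(u + 3)*(u + 2)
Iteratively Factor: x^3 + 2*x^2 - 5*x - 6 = (x + 3)*(x^2 - x - 2) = (x + 1)*(x + 3)*(x - 2)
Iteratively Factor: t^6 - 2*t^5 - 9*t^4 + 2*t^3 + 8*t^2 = (t - 1)*(t^5 - t^4 - 10*t^3 - 8*t^2) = (t - 1)*(t + 2)*(t^4 - 3*t^3 - 4*t^2) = t*(t - 1)*(t + 2)*(t^3 - 3*t^2 - 4*t) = t^2*(t - 1)*(t + 2)*(t^2 - 3*t - 4) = t^2*(t - 4)*(t - 1)*(t + 2)*(t + 1)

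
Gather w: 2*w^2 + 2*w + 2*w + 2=2*w^2 + 4*w + 2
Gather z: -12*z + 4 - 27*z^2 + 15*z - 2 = -27*z^2 + 3*z + 2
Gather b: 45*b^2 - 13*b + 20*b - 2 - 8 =45*b^2 + 7*b - 10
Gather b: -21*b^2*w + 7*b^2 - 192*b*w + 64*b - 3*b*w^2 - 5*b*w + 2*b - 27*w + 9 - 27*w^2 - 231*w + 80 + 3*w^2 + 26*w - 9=b^2*(7 - 21*w) + b*(-3*w^2 - 197*w + 66) - 24*w^2 - 232*w + 80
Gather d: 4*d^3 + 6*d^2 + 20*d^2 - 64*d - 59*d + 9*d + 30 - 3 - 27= 4*d^3 + 26*d^2 - 114*d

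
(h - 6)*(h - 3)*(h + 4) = h^3 - 5*h^2 - 18*h + 72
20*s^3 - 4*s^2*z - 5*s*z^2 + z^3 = (-5*s + z)*(-2*s + z)*(2*s + z)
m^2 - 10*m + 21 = (m - 7)*(m - 3)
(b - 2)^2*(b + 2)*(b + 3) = b^4 + b^3 - 10*b^2 - 4*b + 24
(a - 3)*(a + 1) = a^2 - 2*a - 3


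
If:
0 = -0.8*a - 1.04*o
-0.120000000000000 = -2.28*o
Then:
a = -0.07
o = 0.05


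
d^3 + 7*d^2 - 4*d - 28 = (d - 2)*(d + 2)*(d + 7)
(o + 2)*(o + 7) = o^2 + 9*o + 14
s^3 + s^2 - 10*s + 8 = (s - 2)*(s - 1)*(s + 4)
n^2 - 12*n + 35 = (n - 7)*(n - 5)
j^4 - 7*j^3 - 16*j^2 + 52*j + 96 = (j - 8)*(j - 3)*(j + 2)^2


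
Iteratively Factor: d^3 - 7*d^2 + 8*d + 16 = (d - 4)*(d^2 - 3*d - 4) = (d - 4)*(d + 1)*(d - 4)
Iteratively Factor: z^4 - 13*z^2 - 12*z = (z - 4)*(z^3 + 4*z^2 + 3*z) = (z - 4)*(z + 3)*(z^2 + z) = z*(z - 4)*(z + 3)*(z + 1)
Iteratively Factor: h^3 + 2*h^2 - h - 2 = (h - 1)*(h^2 + 3*h + 2) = (h - 1)*(h + 2)*(h + 1)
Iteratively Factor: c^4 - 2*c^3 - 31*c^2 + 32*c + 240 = (c + 3)*(c^3 - 5*c^2 - 16*c + 80) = (c - 5)*(c + 3)*(c^2 - 16) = (c - 5)*(c - 4)*(c + 3)*(c + 4)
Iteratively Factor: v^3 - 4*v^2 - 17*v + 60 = (v + 4)*(v^2 - 8*v + 15) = (v - 5)*(v + 4)*(v - 3)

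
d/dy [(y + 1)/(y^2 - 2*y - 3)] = -1/(y^2 - 6*y + 9)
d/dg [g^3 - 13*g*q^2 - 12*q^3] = 3*g^2 - 13*q^2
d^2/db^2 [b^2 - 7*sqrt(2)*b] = 2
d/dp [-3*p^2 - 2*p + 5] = -6*p - 2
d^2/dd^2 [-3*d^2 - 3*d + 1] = -6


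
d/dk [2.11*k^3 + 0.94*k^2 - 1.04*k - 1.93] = 6.33*k^2 + 1.88*k - 1.04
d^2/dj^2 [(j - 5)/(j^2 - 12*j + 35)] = 2/(j^3 - 21*j^2 + 147*j - 343)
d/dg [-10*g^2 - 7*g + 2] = -20*g - 7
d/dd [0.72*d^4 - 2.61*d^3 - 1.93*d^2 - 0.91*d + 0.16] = 2.88*d^3 - 7.83*d^2 - 3.86*d - 0.91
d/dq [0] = 0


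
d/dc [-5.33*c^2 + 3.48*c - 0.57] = 3.48 - 10.66*c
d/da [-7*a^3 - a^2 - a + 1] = -21*a^2 - 2*a - 1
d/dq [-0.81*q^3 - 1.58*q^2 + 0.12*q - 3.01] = -2.43*q^2 - 3.16*q + 0.12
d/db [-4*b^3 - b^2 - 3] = 2*b*(-6*b - 1)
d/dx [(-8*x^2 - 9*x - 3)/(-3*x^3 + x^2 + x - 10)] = ((16*x + 9)*(3*x^3 - x^2 - x + 10) + (-9*x^2 + 2*x + 1)*(8*x^2 + 9*x + 3))/(3*x^3 - x^2 - x + 10)^2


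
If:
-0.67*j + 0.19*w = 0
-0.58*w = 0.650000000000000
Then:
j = -0.32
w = -1.12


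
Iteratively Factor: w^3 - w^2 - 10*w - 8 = (w + 2)*(w^2 - 3*w - 4) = (w - 4)*(w + 2)*(w + 1)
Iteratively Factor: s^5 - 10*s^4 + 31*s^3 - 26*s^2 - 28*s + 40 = (s + 1)*(s^4 - 11*s^3 + 42*s^2 - 68*s + 40) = (s - 2)*(s + 1)*(s^3 - 9*s^2 + 24*s - 20) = (s - 2)^2*(s + 1)*(s^2 - 7*s + 10) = (s - 5)*(s - 2)^2*(s + 1)*(s - 2)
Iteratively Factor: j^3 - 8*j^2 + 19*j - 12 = (j - 3)*(j^2 - 5*j + 4) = (j - 4)*(j - 3)*(j - 1)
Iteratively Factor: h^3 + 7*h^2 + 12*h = (h + 4)*(h^2 + 3*h) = (h + 3)*(h + 4)*(h)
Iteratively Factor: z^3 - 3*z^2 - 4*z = (z)*(z^2 - 3*z - 4) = z*(z + 1)*(z - 4)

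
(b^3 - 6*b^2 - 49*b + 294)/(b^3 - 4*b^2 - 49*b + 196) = (b - 6)/(b - 4)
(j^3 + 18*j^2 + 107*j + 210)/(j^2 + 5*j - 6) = (j^2 + 12*j + 35)/(j - 1)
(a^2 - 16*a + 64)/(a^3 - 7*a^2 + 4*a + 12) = (a^2 - 16*a + 64)/(a^3 - 7*a^2 + 4*a + 12)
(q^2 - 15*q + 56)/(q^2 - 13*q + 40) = (q - 7)/(q - 5)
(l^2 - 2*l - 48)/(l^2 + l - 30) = (l - 8)/(l - 5)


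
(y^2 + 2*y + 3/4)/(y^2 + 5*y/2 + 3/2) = (y + 1/2)/(y + 1)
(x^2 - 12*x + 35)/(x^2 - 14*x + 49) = (x - 5)/(x - 7)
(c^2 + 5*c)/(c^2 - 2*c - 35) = c/(c - 7)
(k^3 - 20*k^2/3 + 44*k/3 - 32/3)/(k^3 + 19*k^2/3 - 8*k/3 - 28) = (3*k^2 - 14*k + 16)/(3*k^2 + 25*k + 42)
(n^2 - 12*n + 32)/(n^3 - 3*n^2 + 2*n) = (n^2 - 12*n + 32)/(n*(n^2 - 3*n + 2))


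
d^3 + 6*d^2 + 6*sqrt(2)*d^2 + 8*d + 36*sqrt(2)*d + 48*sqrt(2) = (d + 2)*(d + 4)*(d + 6*sqrt(2))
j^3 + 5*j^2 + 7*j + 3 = (j + 1)^2*(j + 3)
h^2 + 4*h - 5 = (h - 1)*(h + 5)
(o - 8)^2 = o^2 - 16*o + 64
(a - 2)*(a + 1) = a^2 - a - 2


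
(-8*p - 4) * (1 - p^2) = 8*p^3 + 4*p^2 - 8*p - 4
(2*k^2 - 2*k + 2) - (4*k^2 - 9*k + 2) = -2*k^2 + 7*k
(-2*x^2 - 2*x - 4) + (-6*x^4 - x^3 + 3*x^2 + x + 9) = -6*x^4 - x^3 + x^2 - x + 5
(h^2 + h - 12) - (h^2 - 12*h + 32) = 13*h - 44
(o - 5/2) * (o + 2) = o^2 - o/2 - 5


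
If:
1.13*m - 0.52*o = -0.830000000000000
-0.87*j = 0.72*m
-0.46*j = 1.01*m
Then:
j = 0.00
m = 0.00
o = 1.60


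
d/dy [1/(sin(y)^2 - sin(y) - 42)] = (1 - 2*sin(y))*cos(y)/(sin(y) + cos(y)^2 + 41)^2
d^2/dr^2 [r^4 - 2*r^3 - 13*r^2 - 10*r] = 12*r^2 - 12*r - 26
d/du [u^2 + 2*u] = 2*u + 2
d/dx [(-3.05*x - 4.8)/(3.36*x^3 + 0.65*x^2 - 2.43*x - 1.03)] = (20.496*x^3 + 50.3665*x^2 + 6.24*x - 8.5225)/(11.2896*x^6 + 4.368*x^5 - 15.9071*x^4 - 10.0806*x^3 + 4.5659*x^2 + 5.0058*x + 1.0609)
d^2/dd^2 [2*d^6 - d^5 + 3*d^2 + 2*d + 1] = 60*d^4 - 20*d^3 + 6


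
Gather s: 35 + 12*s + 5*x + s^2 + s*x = s^2 + s*(x + 12) + 5*x + 35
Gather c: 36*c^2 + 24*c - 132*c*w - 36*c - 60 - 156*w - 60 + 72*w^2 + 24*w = 36*c^2 + c*(-132*w - 12) + 72*w^2 - 132*w - 120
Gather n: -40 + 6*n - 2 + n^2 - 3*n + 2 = n^2 + 3*n - 40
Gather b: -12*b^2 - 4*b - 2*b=-12*b^2 - 6*b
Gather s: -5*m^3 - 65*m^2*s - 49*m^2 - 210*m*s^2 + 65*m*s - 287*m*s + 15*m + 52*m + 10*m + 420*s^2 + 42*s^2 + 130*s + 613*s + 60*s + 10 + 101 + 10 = -5*m^3 - 49*m^2 + 77*m + s^2*(462 - 210*m) + s*(-65*m^2 - 222*m + 803) + 121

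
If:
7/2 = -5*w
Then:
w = -7/10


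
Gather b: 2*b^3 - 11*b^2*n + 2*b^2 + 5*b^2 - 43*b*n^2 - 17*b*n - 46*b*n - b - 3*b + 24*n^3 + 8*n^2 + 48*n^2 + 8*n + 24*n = 2*b^3 + b^2*(7 - 11*n) + b*(-43*n^2 - 63*n - 4) + 24*n^3 + 56*n^2 + 32*n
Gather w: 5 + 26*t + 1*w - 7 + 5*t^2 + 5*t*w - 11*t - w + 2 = 5*t^2 + 5*t*w + 15*t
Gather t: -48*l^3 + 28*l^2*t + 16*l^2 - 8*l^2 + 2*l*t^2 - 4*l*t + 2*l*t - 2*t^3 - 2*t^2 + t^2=-48*l^3 + 8*l^2 - 2*t^3 + t^2*(2*l - 1) + t*(28*l^2 - 2*l)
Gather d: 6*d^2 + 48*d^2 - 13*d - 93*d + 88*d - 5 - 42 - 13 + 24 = 54*d^2 - 18*d - 36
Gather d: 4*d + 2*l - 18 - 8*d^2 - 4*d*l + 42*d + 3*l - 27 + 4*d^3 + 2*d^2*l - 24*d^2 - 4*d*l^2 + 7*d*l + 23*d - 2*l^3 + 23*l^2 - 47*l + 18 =4*d^3 + d^2*(2*l - 32) + d*(-4*l^2 + 3*l + 69) - 2*l^3 + 23*l^2 - 42*l - 27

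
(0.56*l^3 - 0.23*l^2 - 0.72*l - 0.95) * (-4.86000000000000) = -2.7216*l^3 + 1.1178*l^2 + 3.4992*l + 4.617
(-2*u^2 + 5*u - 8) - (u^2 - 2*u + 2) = -3*u^2 + 7*u - 10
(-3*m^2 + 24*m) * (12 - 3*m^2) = 9*m^4 - 72*m^3 - 36*m^2 + 288*m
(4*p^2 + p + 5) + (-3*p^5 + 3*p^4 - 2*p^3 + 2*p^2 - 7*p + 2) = -3*p^5 + 3*p^4 - 2*p^3 + 6*p^2 - 6*p + 7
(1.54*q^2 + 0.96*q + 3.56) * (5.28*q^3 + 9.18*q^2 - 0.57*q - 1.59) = 8.1312*q^5 + 19.206*q^4 + 26.7318*q^3 + 29.685*q^2 - 3.5556*q - 5.6604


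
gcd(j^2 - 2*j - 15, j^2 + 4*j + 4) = 1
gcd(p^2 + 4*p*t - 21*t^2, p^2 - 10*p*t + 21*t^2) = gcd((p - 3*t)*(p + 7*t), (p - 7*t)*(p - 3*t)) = p - 3*t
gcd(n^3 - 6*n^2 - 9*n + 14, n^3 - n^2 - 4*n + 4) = n^2 + n - 2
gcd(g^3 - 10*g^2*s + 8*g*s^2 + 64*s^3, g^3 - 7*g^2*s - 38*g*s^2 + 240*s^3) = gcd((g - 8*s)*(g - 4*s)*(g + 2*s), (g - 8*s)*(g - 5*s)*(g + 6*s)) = -g + 8*s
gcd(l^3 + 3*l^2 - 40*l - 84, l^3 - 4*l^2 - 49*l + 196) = l + 7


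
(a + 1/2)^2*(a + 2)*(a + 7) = a^4 + 10*a^3 + 93*a^2/4 + 65*a/4 + 7/2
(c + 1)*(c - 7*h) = c^2 - 7*c*h + c - 7*h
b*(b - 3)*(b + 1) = b^3 - 2*b^2 - 3*b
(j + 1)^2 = j^2 + 2*j + 1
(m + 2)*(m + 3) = m^2 + 5*m + 6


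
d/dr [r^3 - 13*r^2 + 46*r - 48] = 3*r^2 - 26*r + 46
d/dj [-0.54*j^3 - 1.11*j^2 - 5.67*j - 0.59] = -1.62*j^2 - 2.22*j - 5.67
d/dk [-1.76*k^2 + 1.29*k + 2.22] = 1.29 - 3.52*k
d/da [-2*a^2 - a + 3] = -4*a - 1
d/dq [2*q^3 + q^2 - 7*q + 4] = 6*q^2 + 2*q - 7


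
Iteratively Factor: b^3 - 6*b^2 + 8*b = (b - 2)*(b^2 - 4*b) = (b - 4)*(b - 2)*(b)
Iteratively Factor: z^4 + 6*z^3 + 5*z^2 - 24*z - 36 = (z + 3)*(z^3 + 3*z^2 - 4*z - 12) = (z - 2)*(z + 3)*(z^2 + 5*z + 6) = (z - 2)*(z + 3)^2*(z + 2)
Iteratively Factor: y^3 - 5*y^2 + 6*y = (y)*(y^2 - 5*y + 6) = y*(y - 2)*(y - 3)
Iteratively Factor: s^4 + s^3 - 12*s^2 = (s)*(s^3 + s^2 - 12*s) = s^2*(s^2 + s - 12) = s^2*(s - 3)*(s + 4)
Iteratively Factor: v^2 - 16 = (v - 4)*(v + 4)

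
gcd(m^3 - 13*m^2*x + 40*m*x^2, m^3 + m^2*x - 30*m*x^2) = -m^2 + 5*m*x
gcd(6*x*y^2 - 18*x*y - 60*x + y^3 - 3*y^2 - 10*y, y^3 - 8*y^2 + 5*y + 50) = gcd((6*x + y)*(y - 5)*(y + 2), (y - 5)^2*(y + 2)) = y^2 - 3*y - 10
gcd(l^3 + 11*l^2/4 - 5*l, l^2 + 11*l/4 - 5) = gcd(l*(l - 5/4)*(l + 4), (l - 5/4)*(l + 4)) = l^2 + 11*l/4 - 5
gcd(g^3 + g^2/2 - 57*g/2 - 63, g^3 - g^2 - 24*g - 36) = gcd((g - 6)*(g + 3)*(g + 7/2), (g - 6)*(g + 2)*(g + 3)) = g^2 - 3*g - 18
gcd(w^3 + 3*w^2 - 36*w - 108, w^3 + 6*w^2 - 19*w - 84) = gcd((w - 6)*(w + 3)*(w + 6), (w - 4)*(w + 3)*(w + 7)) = w + 3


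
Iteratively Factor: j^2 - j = (j - 1)*(j)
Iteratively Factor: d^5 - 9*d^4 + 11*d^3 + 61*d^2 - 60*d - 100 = (d - 5)*(d^4 - 4*d^3 - 9*d^2 + 16*d + 20) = (d - 5)*(d - 2)*(d^3 - 2*d^2 - 13*d - 10) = (d - 5)*(d - 2)*(d + 1)*(d^2 - 3*d - 10) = (d - 5)*(d - 2)*(d + 1)*(d + 2)*(d - 5)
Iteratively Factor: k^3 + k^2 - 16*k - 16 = (k + 4)*(k^2 - 3*k - 4) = (k - 4)*(k + 4)*(k + 1)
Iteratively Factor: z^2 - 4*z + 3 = (z - 3)*(z - 1)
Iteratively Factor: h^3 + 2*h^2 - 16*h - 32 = (h + 2)*(h^2 - 16) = (h - 4)*(h + 2)*(h + 4)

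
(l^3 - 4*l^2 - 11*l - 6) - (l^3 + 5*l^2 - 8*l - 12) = -9*l^2 - 3*l + 6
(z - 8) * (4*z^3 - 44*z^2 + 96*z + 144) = 4*z^4 - 76*z^3 + 448*z^2 - 624*z - 1152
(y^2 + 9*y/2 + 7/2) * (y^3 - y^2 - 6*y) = y^5 + 7*y^4/2 - 7*y^3 - 61*y^2/2 - 21*y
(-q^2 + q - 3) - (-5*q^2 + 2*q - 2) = 4*q^2 - q - 1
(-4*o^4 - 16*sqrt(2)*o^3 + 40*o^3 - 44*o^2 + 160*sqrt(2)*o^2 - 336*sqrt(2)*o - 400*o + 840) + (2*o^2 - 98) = -4*o^4 - 16*sqrt(2)*o^3 + 40*o^3 - 42*o^2 + 160*sqrt(2)*o^2 - 336*sqrt(2)*o - 400*o + 742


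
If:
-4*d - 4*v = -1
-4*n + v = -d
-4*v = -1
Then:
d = 0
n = 1/16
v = 1/4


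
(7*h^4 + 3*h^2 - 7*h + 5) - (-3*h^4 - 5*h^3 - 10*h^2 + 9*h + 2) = 10*h^4 + 5*h^3 + 13*h^2 - 16*h + 3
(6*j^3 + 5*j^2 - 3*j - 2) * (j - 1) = 6*j^4 - j^3 - 8*j^2 + j + 2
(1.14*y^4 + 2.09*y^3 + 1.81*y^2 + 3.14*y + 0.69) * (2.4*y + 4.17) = 2.736*y^5 + 9.7698*y^4 + 13.0593*y^3 + 15.0837*y^2 + 14.7498*y + 2.8773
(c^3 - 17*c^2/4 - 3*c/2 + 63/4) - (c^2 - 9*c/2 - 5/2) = c^3 - 21*c^2/4 + 3*c + 73/4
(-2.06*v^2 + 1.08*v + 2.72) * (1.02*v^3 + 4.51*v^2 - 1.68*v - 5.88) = -2.1012*v^5 - 8.189*v^4 + 11.106*v^3 + 22.5656*v^2 - 10.92*v - 15.9936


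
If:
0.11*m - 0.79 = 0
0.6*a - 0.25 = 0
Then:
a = 0.42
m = 7.18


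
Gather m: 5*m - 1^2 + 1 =5*m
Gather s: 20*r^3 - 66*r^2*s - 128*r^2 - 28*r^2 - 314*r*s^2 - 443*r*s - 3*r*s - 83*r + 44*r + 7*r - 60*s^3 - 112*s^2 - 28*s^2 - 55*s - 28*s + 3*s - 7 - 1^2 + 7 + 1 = 20*r^3 - 156*r^2 - 32*r - 60*s^3 + s^2*(-314*r - 140) + s*(-66*r^2 - 446*r - 80)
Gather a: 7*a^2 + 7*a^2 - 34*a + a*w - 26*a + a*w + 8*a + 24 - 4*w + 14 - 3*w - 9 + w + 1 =14*a^2 + a*(2*w - 52) - 6*w + 30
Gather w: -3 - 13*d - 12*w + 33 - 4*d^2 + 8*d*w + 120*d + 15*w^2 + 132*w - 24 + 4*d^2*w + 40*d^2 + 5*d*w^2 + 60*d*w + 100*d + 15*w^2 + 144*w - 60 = 36*d^2 + 207*d + w^2*(5*d + 30) + w*(4*d^2 + 68*d + 264) - 54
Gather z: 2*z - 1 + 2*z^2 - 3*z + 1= 2*z^2 - z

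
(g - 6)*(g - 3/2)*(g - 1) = g^3 - 17*g^2/2 + 33*g/2 - 9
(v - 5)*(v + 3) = v^2 - 2*v - 15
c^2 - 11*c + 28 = (c - 7)*(c - 4)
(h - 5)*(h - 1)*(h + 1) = h^3 - 5*h^2 - h + 5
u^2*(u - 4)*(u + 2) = u^4 - 2*u^3 - 8*u^2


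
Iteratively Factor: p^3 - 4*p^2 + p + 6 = (p - 2)*(p^2 - 2*p - 3) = (p - 3)*(p - 2)*(p + 1)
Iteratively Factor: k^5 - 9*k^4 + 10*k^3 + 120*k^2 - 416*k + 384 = (k + 4)*(k^4 - 13*k^3 + 62*k^2 - 128*k + 96) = (k - 4)*(k + 4)*(k^3 - 9*k^2 + 26*k - 24) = (k - 4)*(k - 2)*(k + 4)*(k^2 - 7*k + 12) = (k - 4)*(k - 3)*(k - 2)*(k + 4)*(k - 4)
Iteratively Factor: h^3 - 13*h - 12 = (h + 1)*(h^2 - h - 12) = (h + 1)*(h + 3)*(h - 4)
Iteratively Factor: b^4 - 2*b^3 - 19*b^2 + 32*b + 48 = (b - 4)*(b^3 + 2*b^2 - 11*b - 12) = (b - 4)*(b + 1)*(b^2 + b - 12) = (b - 4)*(b - 3)*(b + 1)*(b + 4)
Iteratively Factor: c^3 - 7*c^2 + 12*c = (c)*(c^2 - 7*c + 12) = c*(c - 3)*(c - 4)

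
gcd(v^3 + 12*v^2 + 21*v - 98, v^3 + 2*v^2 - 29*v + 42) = v^2 + 5*v - 14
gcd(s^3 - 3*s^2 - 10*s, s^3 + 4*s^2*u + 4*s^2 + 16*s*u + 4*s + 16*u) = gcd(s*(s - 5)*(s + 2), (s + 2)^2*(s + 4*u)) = s + 2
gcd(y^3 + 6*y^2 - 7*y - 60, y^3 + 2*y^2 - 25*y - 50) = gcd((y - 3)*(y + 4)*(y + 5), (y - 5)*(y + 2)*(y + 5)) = y + 5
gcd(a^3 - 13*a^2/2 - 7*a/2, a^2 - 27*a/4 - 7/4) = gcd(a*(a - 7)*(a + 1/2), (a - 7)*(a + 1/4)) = a - 7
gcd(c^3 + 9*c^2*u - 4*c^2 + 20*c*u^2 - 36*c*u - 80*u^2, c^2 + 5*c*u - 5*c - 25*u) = c + 5*u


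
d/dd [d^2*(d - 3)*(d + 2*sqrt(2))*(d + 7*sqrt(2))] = d*(5*d^3 - 12*d^2 + 36*sqrt(2)*d^2 - 81*sqrt(2)*d + 84*d - 168)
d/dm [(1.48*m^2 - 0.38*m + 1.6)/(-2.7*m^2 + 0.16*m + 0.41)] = (-0.7892*m^2 + 9.8536*m - 0.4118)/(7.29*m^4 - 0.864*m^3 - 2.1884*m^2 + 0.1312*m + 0.1681)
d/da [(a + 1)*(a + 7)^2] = 3*(a + 3)*(a + 7)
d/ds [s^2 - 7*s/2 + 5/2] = 2*s - 7/2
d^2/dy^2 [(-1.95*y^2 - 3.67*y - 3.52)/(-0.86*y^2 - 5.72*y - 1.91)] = (-13.756216*y^3 - 3.59806799999996*y^2 + 67.723452*y + 152.810254)/(0.636056*y^6 + 12.691536*y^5 + 88.65138*y^4 + 243.52328*y^3 + 196.88853*y^2 + 62.601396*y + 6.967871)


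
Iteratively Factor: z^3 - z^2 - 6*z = (z)*(z^2 - z - 6) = z*(z + 2)*(z - 3)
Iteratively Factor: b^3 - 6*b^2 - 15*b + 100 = (b + 4)*(b^2 - 10*b + 25) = (b - 5)*(b + 4)*(b - 5)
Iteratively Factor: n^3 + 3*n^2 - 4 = (n + 2)*(n^2 + n - 2) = (n + 2)^2*(n - 1)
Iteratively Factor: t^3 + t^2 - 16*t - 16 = (t + 1)*(t^2 - 16) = (t + 1)*(t + 4)*(t - 4)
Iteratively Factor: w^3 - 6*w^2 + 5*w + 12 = (w + 1)*(w^2 - 7*w + 12) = (w - 3)*(w + 1)*(w - 4)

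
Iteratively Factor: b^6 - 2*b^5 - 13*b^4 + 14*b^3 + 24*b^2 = (b)*(b^5 - 2*b^4 - 13*b^3 + 14*b^2 + 24*b) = b^2*(b^4 - 2*b^3 - 13*b^2 + 14*b + 24) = b^2*(b + 3)*(b^3 - 5*b^2 + 2*b + 8) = b^2*(b + 1)*(b + 3)*(b^2 - 6*b + 8) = b^2*(b - 2)*(b + 1)*(b + 3)*(b - 4)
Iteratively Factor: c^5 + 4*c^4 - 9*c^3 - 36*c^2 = (c)*(c^4 + 4*c^3 - 9*c^2 - 36*c) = c^2*(c^3 + 4*c^2 - 9*c - 36) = c^2*(c - 3)*(c^2 + 7*c + 12) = c^2*(c - 3)*(c + 3)*(c + 4)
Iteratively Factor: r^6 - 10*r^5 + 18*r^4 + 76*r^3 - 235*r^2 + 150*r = (r)*(r^5 - 10*r^4 + 18*r^3 + 76*r^2 - 235*r + 150) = r*(r - 5)*(r^4 - 5*r^3 - 7*r^2 + 41*r - 30) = r*(r - 5)*(r + 3)*(r^3 - 8*r^2 + 17*r - 10) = r*(r - 5)*(r - 2)*(r + 3)*(r^2 - 6*r + 5) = r*(r - 5)*(r - 2)*(r - 1)*(r + 3)*(r - 5)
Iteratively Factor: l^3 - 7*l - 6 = (l + 2)*(l^2 - 2*l - 3) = (l + 1)*(l + 2)*(l - 3)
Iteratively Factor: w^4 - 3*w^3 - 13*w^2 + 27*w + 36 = (w - 3)*(w^3 - 13*w - 12) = (w - 3)*(w + 3)*(w^2 - 3*w - 4) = (w - 3)*(w + 1)*(w + 3)*(w - 4)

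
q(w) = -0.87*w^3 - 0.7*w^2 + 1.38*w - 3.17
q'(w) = -2.61*w^2 - 1.4*w + 1.38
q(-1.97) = -1.95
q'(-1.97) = -5.99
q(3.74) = -53.31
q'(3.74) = -40.36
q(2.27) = -13.82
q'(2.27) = -15.25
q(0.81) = -2.97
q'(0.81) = -1.47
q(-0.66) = -4.14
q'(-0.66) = 1.17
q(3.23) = -35.33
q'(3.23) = -30.37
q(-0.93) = -4.36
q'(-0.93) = 0.42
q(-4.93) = 77.26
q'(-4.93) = -55.15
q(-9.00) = 561.94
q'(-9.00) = -197.43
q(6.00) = -208.01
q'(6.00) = -100.98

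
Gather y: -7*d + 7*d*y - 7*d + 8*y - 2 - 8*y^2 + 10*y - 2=-14*d - 8*y^2 + y*(7*d + 18) - 4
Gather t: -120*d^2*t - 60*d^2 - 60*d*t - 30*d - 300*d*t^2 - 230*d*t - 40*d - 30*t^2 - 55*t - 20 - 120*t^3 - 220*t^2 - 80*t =-60*d^2 - 70*d - 120*t^3 + t^2*(-300*d - 250) + t*(-120*d^2 - 290*d - 135) - 20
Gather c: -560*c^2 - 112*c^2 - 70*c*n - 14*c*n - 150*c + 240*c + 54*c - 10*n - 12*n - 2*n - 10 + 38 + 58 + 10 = -672*c^2 + c*(144 - 84*n) - 24*n + 96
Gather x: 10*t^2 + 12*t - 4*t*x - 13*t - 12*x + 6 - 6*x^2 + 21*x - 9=10*t^2 - t - 6*x^2 + x*(9 - 4*t) - 3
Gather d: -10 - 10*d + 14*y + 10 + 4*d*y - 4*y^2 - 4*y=d*(4*y - 10) - 4*y^2 + 10*y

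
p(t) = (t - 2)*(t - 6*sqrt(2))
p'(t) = 2*t - 6*sqrt(2) - 2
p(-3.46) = 65.22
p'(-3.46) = -17.41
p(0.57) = 11.32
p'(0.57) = -9.35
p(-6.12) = 118.59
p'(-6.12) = -22.73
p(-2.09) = 43.25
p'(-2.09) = -14.67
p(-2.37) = 47.44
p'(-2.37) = -15.23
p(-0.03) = 17.29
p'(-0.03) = -10.55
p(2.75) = -4.30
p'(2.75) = -4.99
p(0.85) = 8.78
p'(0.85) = -8.79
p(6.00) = -9.94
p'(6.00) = 1.51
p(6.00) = -9.94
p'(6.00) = 1.51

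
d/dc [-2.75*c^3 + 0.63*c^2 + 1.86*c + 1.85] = -8.25*c^2 + 1.26*c + 1.86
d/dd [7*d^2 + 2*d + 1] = 14*d + 2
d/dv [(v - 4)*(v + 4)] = 2*v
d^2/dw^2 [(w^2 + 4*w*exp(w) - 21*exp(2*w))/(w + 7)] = 2*(2*w^3*exp(w) - 42*w^2*exp(2*w) + 28*w^2*exp(w) - 546*w*exp(2*w) + 126*w*exp(w) - 1785*exp(2*w) + 168*exp(w) + 49)/(w^3 + 21*w^2 + 147*w + 343)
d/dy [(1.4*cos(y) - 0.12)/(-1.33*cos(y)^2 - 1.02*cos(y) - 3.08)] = (-1.862*cos(y)^2 + 0.3192*cos(y) + 4.4344)*sin(y)/(1.7689*cos(y)^4 + 2.7132*cos(y)^3 + 9.2332*cos(y)^2 + 6.2832*cos(y) + 9.4864)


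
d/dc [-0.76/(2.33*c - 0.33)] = 1.7708/(2.33*c - 0.33)^2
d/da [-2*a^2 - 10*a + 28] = -4*a - 10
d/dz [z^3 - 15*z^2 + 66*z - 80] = 3*z^2 - 30*z + 66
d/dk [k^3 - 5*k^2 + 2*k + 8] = 3*k^2 - 10*k + 2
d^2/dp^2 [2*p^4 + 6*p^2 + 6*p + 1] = 24*p^2 + 12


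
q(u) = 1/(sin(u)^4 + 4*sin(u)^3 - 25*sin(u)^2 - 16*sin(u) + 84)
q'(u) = (-4*sin(u)^3*cos(u) - 12*sin(u)^2*cos(u) + 50*sin(u)*cos(u) + 16*cos(u))/(sin(u)^4 + 4*sin(u)^3 - 25*sin(u)^2 - 16*sin(u) + 84)^2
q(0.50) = 0.01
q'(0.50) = 0.01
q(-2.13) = 0.01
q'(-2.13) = 0.00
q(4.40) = 0.01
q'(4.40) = 0.00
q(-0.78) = 0.01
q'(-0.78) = -0.00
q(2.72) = 0.01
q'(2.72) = -0.01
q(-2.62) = 0.01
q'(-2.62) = 0.00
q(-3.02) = 0.01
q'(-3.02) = -0.00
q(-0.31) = 0.01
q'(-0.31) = -0.00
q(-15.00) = 0.01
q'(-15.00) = 0.00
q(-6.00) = 0.01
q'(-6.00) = 0.00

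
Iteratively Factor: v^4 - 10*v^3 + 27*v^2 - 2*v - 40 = (v - 5)*(v^3 - 5*v^2 + 2*v + 8) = (v - 5)*(v - 2)*(v^2 - 3*v - 4) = (v - 5)*(v - 2)*(v + 1)*(v - 4)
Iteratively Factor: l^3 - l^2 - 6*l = (l + 2)*(l^2 - 3*l) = l*(l + 2)*(l - 3)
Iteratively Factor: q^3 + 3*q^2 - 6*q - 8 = (q + 4)*(q^2 - q - 2) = (q - 2)*(q + 4)*(q + 1)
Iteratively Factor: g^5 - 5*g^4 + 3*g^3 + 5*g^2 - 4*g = (g)*(g^4 - 5*g^3 + 3*g^2 + 5*g - 4) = g*(g - 1)*(g^3 - 4*g^2 - g + 4) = g*(g - 4)*(g - 1)*(g^2 - 1) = g*(g - 4)*(g - 1)^2*(g + 1)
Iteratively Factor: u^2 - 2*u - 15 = (u + 3)*(u - 5)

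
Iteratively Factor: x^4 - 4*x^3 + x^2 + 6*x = (x - 3)*(x^3 - x^2 - 2*x) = x*(x - 3)*(x^2 - x - 2) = x*(x - 3)*(x - 2)*(x + 1)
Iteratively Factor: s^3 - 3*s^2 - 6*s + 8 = (s - 1)*(s^2 - 2*s - 8) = (s - 1)*(s + 2)*(s - 4)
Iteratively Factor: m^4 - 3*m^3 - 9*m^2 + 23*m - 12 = (m - 1)*(m^3 - 2*m^2 - 11*m + 12) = (m - 1)*(m + 3)*(m^2 - 5*m + 4) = (m - 1)^2*(m + 3)*(m - 4)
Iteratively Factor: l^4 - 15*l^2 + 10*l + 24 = (l + 4)*(l^3 - 4*l^2 + l + 6) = (l + 1)*(l + 4)*(l^2 - 5*l + 6) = (l - 3)*(l + 1)*(l + 4)*(l - 2)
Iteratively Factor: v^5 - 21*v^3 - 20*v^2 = (v + 4)*(v^4 - 4*v^3 - 5*v^2) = v*(v + 4)*(v^3 - 4*v^2 - 5*v) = v*(v - 5)*(v + 4)*(v^2 + v) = v^2*(v - 5)*(v + 4)*(v + 1)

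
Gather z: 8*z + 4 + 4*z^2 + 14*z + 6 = 4*z^2 + 22*z + 10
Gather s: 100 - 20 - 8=72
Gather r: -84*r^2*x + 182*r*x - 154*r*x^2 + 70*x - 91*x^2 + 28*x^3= -84*r^2*x + r*(-154*x^2 + 182*x) + 28*x^3 - 91*x^2 + 70*x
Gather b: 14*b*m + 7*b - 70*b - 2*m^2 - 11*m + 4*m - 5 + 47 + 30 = b*(14*m - 63) - 2*m^2 - 7*m + 72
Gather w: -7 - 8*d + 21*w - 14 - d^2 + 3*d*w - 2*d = -d^2 - 10*d + w*(3*d + 21) - 21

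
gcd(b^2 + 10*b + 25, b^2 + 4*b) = 1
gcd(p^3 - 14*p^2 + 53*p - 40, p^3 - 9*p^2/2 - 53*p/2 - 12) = p - 8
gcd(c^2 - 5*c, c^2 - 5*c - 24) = 1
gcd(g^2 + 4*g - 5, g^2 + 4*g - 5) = g^2 + 4*g - 5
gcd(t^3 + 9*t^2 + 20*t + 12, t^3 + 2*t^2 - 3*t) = 1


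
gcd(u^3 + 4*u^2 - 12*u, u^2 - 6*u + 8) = u - 2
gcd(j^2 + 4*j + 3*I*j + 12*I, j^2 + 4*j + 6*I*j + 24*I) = j + 4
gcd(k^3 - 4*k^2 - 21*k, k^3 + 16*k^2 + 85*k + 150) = 1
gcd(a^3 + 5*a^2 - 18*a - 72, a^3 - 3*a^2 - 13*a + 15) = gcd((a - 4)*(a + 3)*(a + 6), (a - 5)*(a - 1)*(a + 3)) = a + 3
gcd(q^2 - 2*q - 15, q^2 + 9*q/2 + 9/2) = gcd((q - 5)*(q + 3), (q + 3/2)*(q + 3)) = q + 3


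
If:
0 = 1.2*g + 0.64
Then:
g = -0.53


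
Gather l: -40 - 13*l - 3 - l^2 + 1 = -l^2 - 13*l - 42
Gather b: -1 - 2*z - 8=-2*z - 9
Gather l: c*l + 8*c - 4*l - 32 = 8*c + l*(c - 4) - 32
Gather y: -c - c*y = -c*y - c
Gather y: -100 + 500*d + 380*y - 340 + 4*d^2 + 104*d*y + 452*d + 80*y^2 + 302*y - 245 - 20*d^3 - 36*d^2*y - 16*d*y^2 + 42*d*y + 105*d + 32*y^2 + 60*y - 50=-20*d^3 + 4*d^2 + 1057*d + y^2*(112 - 16*d) + y*(-36*d^2 + 146*d + 742) - 735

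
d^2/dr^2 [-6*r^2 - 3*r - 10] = -12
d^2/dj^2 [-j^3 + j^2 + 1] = 2 - 6*j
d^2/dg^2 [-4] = 0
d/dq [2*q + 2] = 2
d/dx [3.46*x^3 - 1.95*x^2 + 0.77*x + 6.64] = 10.38*x^2 - 3.9*x + 0.77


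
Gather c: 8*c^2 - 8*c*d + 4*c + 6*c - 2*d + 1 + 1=8*c^2 + c*(10 - 8*d) - 2*d + 2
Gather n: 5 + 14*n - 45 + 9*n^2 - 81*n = 9*n^2 - 67*n - 40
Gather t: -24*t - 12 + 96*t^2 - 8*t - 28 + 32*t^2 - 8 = 128*t^2 - 32*t - 48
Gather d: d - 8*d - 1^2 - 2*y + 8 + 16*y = -7*d + 14*y + 7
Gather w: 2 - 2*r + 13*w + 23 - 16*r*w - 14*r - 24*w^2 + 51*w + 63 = -16*r - 24*w^2 + w*(64 - 16*r) + 88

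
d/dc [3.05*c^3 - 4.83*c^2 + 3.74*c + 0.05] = 9.15*c^2 - 9.66*c + 3.74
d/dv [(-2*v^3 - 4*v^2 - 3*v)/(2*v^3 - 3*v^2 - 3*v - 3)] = (14*v^4 + 24*v^3 + 21*v^2 + 24*v + 9)/(4*v^6 - 12*v^5 - 3*v^4 + 6*v^3 + 27*v^2 + 18*v + 9)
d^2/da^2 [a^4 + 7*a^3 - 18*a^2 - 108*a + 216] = 12*a^2 + 42*a - 36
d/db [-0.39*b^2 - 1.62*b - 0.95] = -0.78*b - 1.62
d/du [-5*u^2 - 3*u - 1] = -10*u - 3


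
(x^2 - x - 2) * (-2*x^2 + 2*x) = -2*x^4 + 4*x^3 + 2*x^2 - 4*x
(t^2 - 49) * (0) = 0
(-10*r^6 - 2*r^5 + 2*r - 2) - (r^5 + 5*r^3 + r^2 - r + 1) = -10*r^6 - 3*r^5 - 5*r^3 - r^2 + 3*r - 3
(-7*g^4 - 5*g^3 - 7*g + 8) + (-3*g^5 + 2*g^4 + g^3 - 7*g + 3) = -3*g^5 - 5*g^4 - 4*g^3 - 14*g + 11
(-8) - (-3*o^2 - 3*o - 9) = 3*o^2 + 3*o + 1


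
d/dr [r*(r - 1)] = 2*r - 1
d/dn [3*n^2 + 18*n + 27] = 6*n + 18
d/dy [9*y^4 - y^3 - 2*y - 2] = 36*y^3 - 3*y^2 - 2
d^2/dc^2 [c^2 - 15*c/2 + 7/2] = 2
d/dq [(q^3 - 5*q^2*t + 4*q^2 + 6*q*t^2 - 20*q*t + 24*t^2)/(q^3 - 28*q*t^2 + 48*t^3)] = (5*q^2*t - 4*q^2 - 48*q*t^2 + 24*q*t + 72*t^3 - 72*t^2)/(q^4 + 4*q^3*t - 44*q^2*t^2 - 96*q*t^3 + 576*t^4)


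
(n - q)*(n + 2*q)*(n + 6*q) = n^3 + 7*n^2*q + 4*n*q^2 - 12*q^3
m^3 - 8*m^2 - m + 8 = (m - 8)*(m - 1)*(m + 1)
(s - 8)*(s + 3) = s^2 - 5*s - 24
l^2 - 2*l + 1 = (l - 1)^2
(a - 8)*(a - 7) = a^2 - 15*a + 56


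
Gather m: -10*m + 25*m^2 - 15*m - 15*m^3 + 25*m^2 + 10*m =-15*m^3 + 50*m^2 - 15*m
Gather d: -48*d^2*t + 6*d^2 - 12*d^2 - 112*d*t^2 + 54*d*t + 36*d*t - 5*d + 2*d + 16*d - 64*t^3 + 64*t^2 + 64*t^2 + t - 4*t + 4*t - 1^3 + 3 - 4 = d^2*(-48*t - 6) + d*(-112*t^2 + 90*t + 13) - 64*t^3 + 128*t^2 + t - 2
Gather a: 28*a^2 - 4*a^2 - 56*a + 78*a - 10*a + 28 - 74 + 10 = 24*a^2 + 12*a - 36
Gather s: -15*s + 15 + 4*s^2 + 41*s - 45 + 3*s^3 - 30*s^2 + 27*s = 3*s^3 - 26*s^2 + 53*s - 30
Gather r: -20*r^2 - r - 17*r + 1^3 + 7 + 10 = -20*r^2 - 18*r + 18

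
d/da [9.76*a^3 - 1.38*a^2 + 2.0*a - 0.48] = 29.28*a^2 - 2.76*a + 2.0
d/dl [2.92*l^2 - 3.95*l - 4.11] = 5.84*l - 3.95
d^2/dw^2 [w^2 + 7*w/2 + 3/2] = 2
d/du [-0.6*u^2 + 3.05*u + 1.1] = 3.05 - 1.2*u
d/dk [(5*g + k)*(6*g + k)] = 11*g + 2*k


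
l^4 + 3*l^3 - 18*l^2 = l^2*(l - 3)*(l + 6)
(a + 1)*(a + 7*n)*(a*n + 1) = a^3*n + 7*a^2*n^2 + a^2*n + a^2 + 7*a*n^2 + 7*a*n + a + 7*n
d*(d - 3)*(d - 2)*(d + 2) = d^4 - 3*d^3 - 4*d^2 + 12*d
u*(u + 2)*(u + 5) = u^3 + 7*u^2 + 10*u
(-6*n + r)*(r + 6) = -6*n*r - 36*n + r^2 + 6*r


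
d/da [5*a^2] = 10*a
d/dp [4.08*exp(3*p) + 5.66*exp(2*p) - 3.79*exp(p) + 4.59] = (12.24*exp(2*p) + 11.32*exp(p) - 3.79)*exp(p)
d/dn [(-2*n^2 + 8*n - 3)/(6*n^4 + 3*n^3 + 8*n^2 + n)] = 3*(8*n^5 - 46*n^4 + 8*n^3 - 13*n^2 + 16*n + 1)/(n^2*(36*n^6 + 36*n^5 + 105*n^4 + 60*n^3 + 70*n^2 + 16*n + 1))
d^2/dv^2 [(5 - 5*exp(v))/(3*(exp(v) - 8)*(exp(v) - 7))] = 5*(-exp(4*v) - 11*exp(3*v) + 291*exp(2*v) - 839*exp(v) - 2296)*exp(v)/(3*(exp(6*v) - 45*exp(5*v) + 843*exp(4*v) - 8415*exp(3*v) + 47208*exp(2*v) - 141120*exp(v) + 175616))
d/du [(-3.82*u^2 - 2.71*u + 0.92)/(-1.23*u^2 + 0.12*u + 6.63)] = (-3.7917*u^2 - 48.39*u - 18.0777)/(1.5129*u^4 - 0.2952*u^3 - 16.2954*u^2 + 1.5912*u + 43.9569)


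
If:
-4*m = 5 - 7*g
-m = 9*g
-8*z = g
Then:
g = 5/43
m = -45/43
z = -5/344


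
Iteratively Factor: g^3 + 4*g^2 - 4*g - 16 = (g - 2)*(g^2 + 6*g + 8) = (g - 2)*(g + 4)*(g + 2)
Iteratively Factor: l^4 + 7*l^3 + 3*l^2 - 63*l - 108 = (l - 3)*(l^3 + 10*l^2 + 33*l + 36) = (l - 3)*(l + 4)*(l^2 + 6*l + 9) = (l - 3)*(l + 3)*(l + 4)*(l + 3)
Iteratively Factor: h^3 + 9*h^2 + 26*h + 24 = (h + 2)*(h^2 + 7*h + 12) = (h + 2)*(h + 4)*(h + 3)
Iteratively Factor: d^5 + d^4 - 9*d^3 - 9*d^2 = (d + 1)*(d^4 - 9*d^2) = (d + 1)*(d + 3)*(d^3 - 3*d^2) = (d - 3)*(d + 1)*(d + 3)*(d^2) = d*(d - 3)*(d + 1)*(d + 3)*(d)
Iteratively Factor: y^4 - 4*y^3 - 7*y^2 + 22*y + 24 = (y + 1)*(y^3 - 5*y^2 - 2*y + 24) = (y + 1)*(y + 2)*(y^2 - 7*y + 12) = (y - 3)*(y + 1)*(y + 2)*(y - 4)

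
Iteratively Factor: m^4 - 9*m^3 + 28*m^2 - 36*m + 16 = (m - 2)*(m^3 - 7*m^2 + 14*m - 8) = (m - 4)*(m - 2)*(m^2 - 3*m + 2) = (m - 4)*(m - 2)*(m - 1)*(m - 2)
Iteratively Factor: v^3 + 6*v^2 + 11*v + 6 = (v + 1)*(v^2 + 5*v + 6) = (v + 1)*(v + 2)*(v + 3)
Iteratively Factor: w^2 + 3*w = (w + 3)*(w)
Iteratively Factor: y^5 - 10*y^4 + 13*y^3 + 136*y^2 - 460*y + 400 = (y - 2)*(y^4 - 8*y^3 - 3*y^2 + 130*y - 200) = (y - 5)*(y - 2)*(y^3 - 3*y^2 - 18*y + 40) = (y - 5)*(y - 2)*(y + 4)*(y^2 - 7*y + 10) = (y - 5)^2*(y - 2)*(y + 4)*(y - 2)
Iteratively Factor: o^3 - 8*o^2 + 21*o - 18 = (o - 3)*(o^2 - 5*o + 6) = (o - 3)^2*(o - 2)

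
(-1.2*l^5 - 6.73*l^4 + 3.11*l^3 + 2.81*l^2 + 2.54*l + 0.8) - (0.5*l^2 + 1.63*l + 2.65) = -1.2*l^5 - 6.73*l^4 + 3.11*l^3 + 2.31*l^2 + 0.91*l - 1.85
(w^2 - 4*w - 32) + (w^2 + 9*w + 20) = 2*w^2 + 5*w - 12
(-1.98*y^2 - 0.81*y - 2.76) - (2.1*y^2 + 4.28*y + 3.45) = -4.08*y^2 - 5.09*y - 6.21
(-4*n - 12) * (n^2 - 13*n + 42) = -4*n^3 + 40*n^2 - 12*n - 504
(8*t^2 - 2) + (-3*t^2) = 5*t^2 - 2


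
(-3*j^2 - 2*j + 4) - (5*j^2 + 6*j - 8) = -8*j^2 - 8*j + 12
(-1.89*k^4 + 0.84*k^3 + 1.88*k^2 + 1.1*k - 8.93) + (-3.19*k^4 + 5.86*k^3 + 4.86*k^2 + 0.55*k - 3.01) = -5.08*k^4 + 6.7*k^3 + 6.74*k^2 + 1.65*k - 11.94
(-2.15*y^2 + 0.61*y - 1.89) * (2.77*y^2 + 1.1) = -5.9555*y^4 + 1.6897*y^3 - 7.6003*y^2 + 0.671*y - 2.079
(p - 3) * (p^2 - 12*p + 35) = p^3 - 15*p^2 + 71*p - 105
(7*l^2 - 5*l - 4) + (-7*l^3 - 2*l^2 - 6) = -7*l^3 + 5*l^2 - 5*l - 10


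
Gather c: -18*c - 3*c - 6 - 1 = -21*c - 7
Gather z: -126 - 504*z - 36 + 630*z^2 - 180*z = 630*z^2 - 684*z - 162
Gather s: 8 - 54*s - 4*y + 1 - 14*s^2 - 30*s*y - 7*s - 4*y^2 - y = -14*s^2 + s*(-30*y - 61) - 4*y^2 - 5*y + 9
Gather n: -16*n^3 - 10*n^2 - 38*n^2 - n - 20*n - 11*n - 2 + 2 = -16*n^3 - 48*n^2 - 32*n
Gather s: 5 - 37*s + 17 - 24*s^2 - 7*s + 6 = -24*s^2 - 44*s + 28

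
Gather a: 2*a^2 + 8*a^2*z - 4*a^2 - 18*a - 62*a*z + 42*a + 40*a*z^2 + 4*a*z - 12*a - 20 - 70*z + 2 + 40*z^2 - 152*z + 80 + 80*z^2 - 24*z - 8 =a^2*(8*z - 2) + a*(40*z^2 - 58*z + 12) + 120*z^2 - 246*z + 54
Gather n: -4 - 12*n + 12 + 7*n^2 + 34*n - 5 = 7*n^2 + 22*n + 3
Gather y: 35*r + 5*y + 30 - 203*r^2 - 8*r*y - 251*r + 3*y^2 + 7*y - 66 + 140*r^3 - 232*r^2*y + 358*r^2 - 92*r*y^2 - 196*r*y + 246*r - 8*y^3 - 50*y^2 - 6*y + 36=140*r^3 + 155*r^2 + 30*r - 8*y^3 + y^2*(-92*r - 47) + y*(-232*r^2 - 204*r + 6)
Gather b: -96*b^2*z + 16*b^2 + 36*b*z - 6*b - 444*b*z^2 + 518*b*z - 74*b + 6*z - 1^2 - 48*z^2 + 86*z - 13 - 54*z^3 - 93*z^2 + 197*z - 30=b^2*(16 - 96*z) + b*(-444*z^2 + 554*z - 80) - 54*z^3 - 141*z^2 + 289*z - 44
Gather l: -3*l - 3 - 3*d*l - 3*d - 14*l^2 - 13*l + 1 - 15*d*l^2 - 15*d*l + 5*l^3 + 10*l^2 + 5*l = -3*d + 5*l^3 + l^2*(-15*d - 4) + l*(-18*d - 11) - 2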